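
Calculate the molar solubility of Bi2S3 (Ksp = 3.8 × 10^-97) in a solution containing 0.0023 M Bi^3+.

s = 1.4 × 10^-31 M

Bi2S3(s) ⇌ 2 Bi^3+(aq) + 3 S^2-(aq)
Ksp = [Bi^3+]^2[S^2-]^3
Let s be the molar solubility in this solution. [Bi^3+] = 0.0023 + 2s ≈ 0.0023, [S^2-] = 3s (since the Bi^3+ already present dominates).
Ksp ≈ (0.0023)^2 × (3s)^3
s = 1.4 x 10^-31 M
Check: 2s = 2.8 × 10^-31 ≪ 0.0023, so the approximation is valid.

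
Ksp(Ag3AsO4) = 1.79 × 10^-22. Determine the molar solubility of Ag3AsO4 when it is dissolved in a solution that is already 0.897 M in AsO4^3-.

s ≈ 1.95 × 10^-8 M

Ag3AsO4(s) <=> 3 Ag^+ + AsO4^3-
Ksp = [Ag^+]^3[AsO4^3-]
If s mol/L dissolves here, [Ag^+] = 3s, [AsO4^3-] = 0.897 + s ≈ 0.897 (Ksp is small, so little additional dissolves).
Ksp ≈ (3s)^3 × 0.897
s = 1.95 × 10^-8 M
Check: s = 1.9 × 10^-8 ≪ 0.897, so the approximation is valid.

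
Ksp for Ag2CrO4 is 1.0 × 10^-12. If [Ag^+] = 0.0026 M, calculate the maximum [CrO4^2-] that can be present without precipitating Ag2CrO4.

Ag2CrO4(s) ⇌ 2 Ag^+ + CrO4^2-
Ksp = [Ag^+]^2[CrO4^2-]
Precipitation begins when Q = Ksp. With [Ag^+] = 0.0026 M:
1.0 × 10^-12 = (0.0026)^2 × [CrO4^2-]
[CrO4^2-] = (1.0 × 10^-12 / 6.76 x 10^-6) = 1.5 × 10^-7 M

[CrO4^2-] = 1.5 × 10^-7 M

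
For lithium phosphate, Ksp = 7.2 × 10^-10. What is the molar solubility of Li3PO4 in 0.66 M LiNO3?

s = 2.5 x 10^-9 M

Li3PO4(s) ⇌ 3 Li^+ + PO4^3-
Ksp = [Li^+]^3[PO4^3-]
Let s be the molar solubility in this solution. [Li^+] = 0.66 + 3s ≈ 0.66, [PO4^3-] = s (common-ion effect: Li^+ is already 0.66 M).
Ksp ≈ (0.66)^3 × s
s = 2.5 × 10^-9 M
Check: 3s = 7.5 × 10^-9 ≪ 0.66, so the approximation is valid.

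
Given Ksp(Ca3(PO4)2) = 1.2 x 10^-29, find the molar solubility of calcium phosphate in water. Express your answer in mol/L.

6.4e-7 M

Ca3(PO4)2(s) ⇌ 3 Ca^2+(aq) + 2 PO4^3-(aq)
Ksp = [Ca^2+]^3[PO4^3-]^2
Let s = molar solubility. Then [Ca^2+] = 3s and [PO4^3-] = 2s.
So Ksp = (3s)^3 × (2s)^2 = 108s^5
s^5 = 1.2 x 10^-29 / 108, so s = 6.4 x 10^-7 M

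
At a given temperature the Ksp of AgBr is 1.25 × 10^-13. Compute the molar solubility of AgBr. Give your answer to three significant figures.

3.54e-7 M

AgBr(s) <=> Ag^+ + Br^-
Ksp = [Ag^+][Br^-]
Let s = molar solubility. Then [Ag^+] = s and [Br^-] = s.
Ksp = s^2
s = √(1.25 × 10^-13) = 3.54 × 10^-7 M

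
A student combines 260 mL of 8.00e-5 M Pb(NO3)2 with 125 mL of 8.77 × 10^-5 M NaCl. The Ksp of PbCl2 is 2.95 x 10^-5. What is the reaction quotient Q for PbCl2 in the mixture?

Total volume = 260 + 125 = 385 mL.
[Pb^2+] = 8.00 x 10^-5 × (260/385) = 5.403 × 10^-5 M
[Cl^-] = 8.77 × 10^-5 × (125/385) = 2.847 x 10^-5 M
PbCl2(s) <=> Pb^2+ + 2 Cl^-, so Q = [Pb^2+][Cl^-]^2
Q = (5.403 x 10^-5)(2.847 x 10^-5)^2 = 4.38 × 10^-14
Q < Ksp, so no precipitate of PbCl2 forms.

4.38 x 10^-14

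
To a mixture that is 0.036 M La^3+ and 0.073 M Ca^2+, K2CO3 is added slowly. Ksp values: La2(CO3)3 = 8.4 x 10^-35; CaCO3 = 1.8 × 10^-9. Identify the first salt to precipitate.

La2(CO3)3

Each salt begins to precipitate when Q = Ksp, i.e. when [CO3^2-] reaches its threshold.
For La2(CO3)3: 8.4 x 10^-35 = (0.036)^2 × [CO3^2-]^3  ⇒  [CO3^2-] = 4.0 × 10^-11 M.
For CaCO3: 1.8 × 10^-9 = 0.073 × [CO3^2-]  ⇒  [CO3^2-] = 2.5 × 10^-8 M.
The salt with the lower threshold [CO3^2-] precipitates first: La2(CO3)3.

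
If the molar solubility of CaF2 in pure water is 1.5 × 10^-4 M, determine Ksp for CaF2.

Ksp ≈ 1.4 × 10^-11

CaF2(s) ⇌ Ca^2+ + 2 F^-
If s mol/L of CaF2 dissolves, [Ca^2+] = s and [F^-] = 2s.
Ksp = [Ca^2+][F^-]^2
Substituting: Ksp = s(2s)^2 = 4s^3
With s = 1.5 × 10^-4: Ksp = 1.4 × 10^-11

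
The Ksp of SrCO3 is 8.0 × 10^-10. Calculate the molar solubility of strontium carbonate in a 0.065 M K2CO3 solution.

SrCO3(s) ⇌ Sr^2+ + CO3^2-
Ksp = [Sr^2+][CO3^2-]
Let s = moles of SrCO3 that dissolve per litre. [Sr^2+] = s, [CO3^2-] = 0.065 + s ≈ 0.065 (Ksp is small, so little additional dissolves).
Ksp ≈ s × 0.065
s = 1.2 x 10^-8 M
Check: s = 1.2 x 10^-8 ≪ 0.065, so the approximation is valid.

s = 1.2 x 10^-8 M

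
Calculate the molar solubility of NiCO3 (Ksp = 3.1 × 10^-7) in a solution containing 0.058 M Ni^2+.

s ≈ 5.3 × 10^-6 M

NiCO3(s) ⇌ Ni^2+(aq) + CO3^2-(aq)
Ksp = [Ni^2+][CO3^2-]
Let s be the molar solubility in this solution. [Ni^2+] = 0.058 + s ≈ 0.058, [CO3^2-] = s (Ksp is small, so little additional dissolves).
Ksp ≈ 0.058 × s
s = 5.3 × 10^-6 M
Check: s = 5.3 x 10^-6 ≪ 0.058, so the approximation is valid.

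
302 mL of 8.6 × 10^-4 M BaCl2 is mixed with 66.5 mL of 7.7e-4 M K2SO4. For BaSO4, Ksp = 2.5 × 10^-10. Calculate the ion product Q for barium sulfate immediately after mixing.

Total volume = 302 + 66.5 = 368.5 mL.
[Ba^2+] = 8.6 x 10^-4 × (302/368.5) = 7.05 × 10^-4 M
[SO4^2-] = 7.7 × 10^-4 × (66.5/368.5) = 1.39 x 10^-4 M
BaSO4(s) ⇌ Ba^2+ + SO4^2-, so Q = [Ba^2+][SO4^2-]
Q = (7.05 × 10^-4)(1.39 × 10^-4) = 9.8 × 10^-8
Q > Ksp, so BaSO4 will precipitate.

Q ≈ 9.8e-8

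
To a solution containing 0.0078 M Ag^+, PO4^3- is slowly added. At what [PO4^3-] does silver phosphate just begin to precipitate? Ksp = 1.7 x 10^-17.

[PO4^3-] = 3.6e-11 M

Ag3PO4(s) <=> 3 Ag^+ + PO4^3-
Ksp = [Ag^+]^3[PO4^3-]
Precipitation begins when Q = Ksp. With [Ag^+] = 0.0078 M:
1.7 x 10^-17 = (0.0078)^3 × [PO4^3-]
[PO4^3-] = (1.7 x 10^-17 / 4.75 × 10^-7) = 3.6 × 10^-11 M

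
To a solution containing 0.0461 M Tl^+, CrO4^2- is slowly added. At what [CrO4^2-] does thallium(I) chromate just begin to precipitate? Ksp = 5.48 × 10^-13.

2.58 x 10^-10 M

Tl2CrO4(s) <=> 2 Tl^+ + CrO4^2-
Ksp = [Tl^+]^2[CrO4^2-]
Precipitation begins when Q = Ksp. With [Tl^+] = 0.0461 M:
5.48 × 10^-13 = (0.0461)^2 × [CrO4^2-]
[CrO4^2-] = (5.48 × 10^-13 / 2.125 × 10^-3) = 2.58 × 10^-10 M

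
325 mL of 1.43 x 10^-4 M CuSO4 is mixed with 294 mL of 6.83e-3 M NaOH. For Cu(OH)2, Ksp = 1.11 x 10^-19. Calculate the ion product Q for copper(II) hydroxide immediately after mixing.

Total volume = 325 + 294 = 619 mL.
[Cu^2+] = 1.43 x 10^-4 × (325/619) = 7.508 x 10^-5 M
[OH^-] = 6.83 × 10^-3 × (294/619) = 3.244 × 10^-3 M
Cu(OH)2(s) ⇌ Cu^2+ + 2 OH^-, so Q = [Cu^2+][OH^-]^2
Q = (7.508 × 10^-5)(3.244 x 10^-3)^2 = 7.90 × 10^-10
Q > Ksp, so Cu(OH)2 will precipitate.

7.90 × 10^-10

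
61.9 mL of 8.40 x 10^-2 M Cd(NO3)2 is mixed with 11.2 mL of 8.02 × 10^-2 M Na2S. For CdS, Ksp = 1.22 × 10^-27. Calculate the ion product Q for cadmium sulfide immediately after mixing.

Total volume = 61.9 + 11.2 = 73.1 mL.
[Cd^2+] = 8.40 × 10^-2 × (61.9/73.1) = 7.113 × 10^-2 M
[S^2-] = 8.02 × 10^-2 × (11.2/73.1) = 1.229 × 10^-2 M
CdS(s) <=> Cd^2+ + S^2-, so Q = [Cd^2+][S^2-]
Q = (7.113 × 10^-2)(1.229 × 10^-2) = 8.74 × 10^-4
Q > Ksp, so CdS will precipitate.

8.74e-4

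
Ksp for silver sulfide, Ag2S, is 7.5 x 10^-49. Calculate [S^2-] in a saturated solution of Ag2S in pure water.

Ag2S(s) ⇌ 2 Ag^+(aq) + S^2-(aq)
Ksp = [Ag^+]^2[S^2-]
With molar solubility s: [Ag^+] = 2s, [S^2-] = s.
Substituting: Ksp = (2s)^2s = 4s^3
s^3 = 7.5 x 10^-49 / 4, so s = 5.72 x 10^-17 M
[S^2-] = s = 5.7 x 10^-17 M

[S^2-] ≈ 5.7 × 10^-17 M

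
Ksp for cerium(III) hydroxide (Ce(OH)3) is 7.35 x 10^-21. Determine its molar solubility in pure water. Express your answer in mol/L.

4.06 × 10^-6 M

Ce(OH)3(s) ⇌ Ce^3+ + 3 OH^-
Ksp = [Ce^3+][OH^-]^3
If s mol/L of Ce(OH)3 dissolves, [Ce^3+] = s and [OH^-] = 3s.
Substituting: Ksp = s(3s)^3 = 27s^4
s = (7.35 x 10^-21 / 27)^(1/4) = 4.06 x 10^-6 M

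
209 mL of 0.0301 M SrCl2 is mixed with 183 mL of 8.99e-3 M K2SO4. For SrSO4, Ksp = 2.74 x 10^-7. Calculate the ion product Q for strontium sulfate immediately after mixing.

Total volume = 209 + 183 = 392 mL.
[Sr^2+] = 3.01 × 10^-2 × (209/392) = 1.605 × 10^-2 M
[SO4^2-] = 8.99 × 10^-3 × (183/392) = 4.197 × 10^-3 M
SrSO4(s) <=> Sr^2+ + SO4^2-, so Q = [Sr^2+][SO4^2-]
Q = (1.605 × 10^-2)(4.197 x 10^-3) = 6.74 × 10^-5
Q > Ksp, so SrSO4 will precipitate.

Q = 6.74 x 10^-5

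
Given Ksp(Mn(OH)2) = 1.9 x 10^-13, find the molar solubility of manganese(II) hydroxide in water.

3.6 × 10^-5 M

Mn(OH)2(s) ⇌ Mn^2+ + 2 OH^-
Ksp = [Mn^2+][OH^-]^2
If s mol/L of Mn(OH)2 dissolves, [Mn^2+] = s and [OH^-] = 2s.
Ksp = s(2s)^2 = 4s^3
s = (1.9 x 10^-13 / 4)^(1/3) = 3.6 × 10^-5 M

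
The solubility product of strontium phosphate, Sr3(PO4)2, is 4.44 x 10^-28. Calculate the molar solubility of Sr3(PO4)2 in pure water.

Sr3(PO4)2(s) <=> 3 Sr^2+ + 2 PO4^3-
Ksp = [Sr^2+]^3[PO4^3-]^2
If s mol/L of Sr3(PO4)2 dissolves, [Sr^2+] = 3s and [PO4^3-] = 2s.
Ksp = (3s)^3(2s)^2 = 108s^5
Solving, s = (4.44 x 10^-28/108)^(1/5) = 1.33 × 10^-6 M

s ≈ 1.33 × 10^-6 M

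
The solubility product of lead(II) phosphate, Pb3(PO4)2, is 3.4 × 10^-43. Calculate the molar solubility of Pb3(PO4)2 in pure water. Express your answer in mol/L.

Pb3(PO4)2(s) ⇌ 3 Pb^2+ + 2 PO4^3-
Ksp = [Pb^2+]^3[PO4^3-]^2
If s mol/L of Pb3(PO4)2 dissolves, [Pb^2+] = 3s and [PO4^3-] = 2s.
So Ksp = (3s)^3 × (2s)^2 = 108s^5
Solving, s = (3.4 × 10^-43/108)^(1/5) = 1.3 x 10^-9 M

s ≈ 1.3 x 10^-9 M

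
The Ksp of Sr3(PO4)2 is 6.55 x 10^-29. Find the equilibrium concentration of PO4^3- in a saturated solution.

[PO4^3-] = 1.81 × 10^-6 M

Sr3(PO4)2(s) ⇌ 3 Sr^2+ + 2 PO4^3-
Ksp = [Sr^2+]^3[PO4^3-]^2
For each mole of Sr3(PO4)2 that dissolves: [Sr^2+] = 3s, [PO4^3-] = 2s.
So Ksp = (3s)^3 × (2s)^2 = 108s^5
s^5 = 6.55 x 10^-29 / 108, so s = 9.048 × 10^-7 M
[PO4^3-] = 2s = 1.81 × 10^-6 M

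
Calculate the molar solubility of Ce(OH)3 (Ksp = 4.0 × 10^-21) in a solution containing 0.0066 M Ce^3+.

s ≈ 2.8e-7 M

Ce(OH)3(s) ⇌ Ce^3+ + 3 OH^-
Ksp = [Ce^3+][OH^-]^3
If s mol/L dissolves here, [Ce^3+] = 0.0066 + s ≈ 0.0066, [OH^-] = 3s (since the Ce^3+ already present dominates).
Ksp ≈ 0.0066 × (3s)^3
s = 2.8 × 10^-7 M
Check: s = 2.8 × 10^-7 ≪ 0.0066, so the approximation is valid.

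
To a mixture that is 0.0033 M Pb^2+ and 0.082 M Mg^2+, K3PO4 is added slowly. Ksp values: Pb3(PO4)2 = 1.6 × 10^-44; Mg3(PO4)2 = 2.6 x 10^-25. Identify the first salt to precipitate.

Each salt begins to precipitate when Q = Ksp, i.e. when [PO4^3-] reaches its threshold.
For Pb3(PO4)2: 1.6 × 10^-44 = (0.0033)^3 × [PO4^3-]^2  ⇒  [PO4^3-] = 6.7 x 10^-19 M.
For Mg3(PO4)2: 2.6 x 10^-25 = (0.082)^3 × [PO4^3-]^2  ⇒  [PO4^3-] = 2.2 × 10^-11 M.
The salt with the lower threshold [PO4^3-] precipitates first: Pb3(PO4)2.

Pb3(PO4)2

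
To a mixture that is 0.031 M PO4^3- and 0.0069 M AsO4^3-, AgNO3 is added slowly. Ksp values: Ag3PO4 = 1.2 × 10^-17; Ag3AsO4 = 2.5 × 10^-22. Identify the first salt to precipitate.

Ag3AsO4

Precipitation of each salt starts when its ion product equals its Ksp.
For Ag3PO4: 1.2 × 10^-17 = 0.031 × [Ag^+]^3  ⇒  [Ag^+] = 7.3 × 10^-6 M.
For Ag3AsO4: 2.5 × 10^-22 = 0.0069 × [Ag^+]^3  ⇒  [Ag^+] = 3.3 x 10^-7 M.
The salt with the lower threshold [Ag^+] precipitates first: Ag3AsO4.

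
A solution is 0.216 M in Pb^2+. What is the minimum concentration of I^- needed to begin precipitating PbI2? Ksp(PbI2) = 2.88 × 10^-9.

PbI2(s) <=> Pb^2+ + 2 I^-
Ksp = [Pb^2+][I^-]^2
Precipitation begins when Q = Ksp. With [Pb^2+] = 0.216 M:
2.88 × 10^-9 = (0.216) × [I^-]^2
[I^-] = (2.88 × 10^-9 / 2.16 x 10^-1)^(1/2) = 1.15 × 10^-4 M

1.15 x 10^-4 M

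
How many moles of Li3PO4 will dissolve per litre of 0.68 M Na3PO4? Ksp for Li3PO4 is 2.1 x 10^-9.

s ≈ 4.9 x 10^-4 M

Li3PO4(s) ⇌ 3 Li^+ + PO4^3-
Ksp = [Li^+]^3[PO4^3-]
Let s = moles of Li3PO4 that dissolve per litre. [Li^+] = 3s, [PO4^3-] = 0.68 + s ≈ 0.68 (since PO4^3- from Na3PO4 dominates).
Ksp ≈ (3s)^3 × 0.68
s = 4.9 × 10^-4 M
Check: s = 4.9 × 10^-4 ≪ 0.68, so the approximation is valid.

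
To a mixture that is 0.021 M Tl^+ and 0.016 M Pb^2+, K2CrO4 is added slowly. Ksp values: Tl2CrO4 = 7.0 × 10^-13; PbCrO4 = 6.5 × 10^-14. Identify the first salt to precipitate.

PbCrO4

Each salt begins to precipitate when Q = Ksp, i.e. when [CrO4^2-] reaches its threshold.
For Tl2CrO4: 7.0 × 10^-13 = (0.021)^2 × [CrO4^2-]  ⇒  [CrO4^2-] = 1.6 x 10^-9 M.
For PbCrO4: 6.5 × 10^-14 = 0.016 × [CrO4^2-]  ⇒  [CrO4^2-] = 4.1 x 10^-12 M.
The salt with the lower threshold [CrO4^2-] precipitates first: PbCrO4.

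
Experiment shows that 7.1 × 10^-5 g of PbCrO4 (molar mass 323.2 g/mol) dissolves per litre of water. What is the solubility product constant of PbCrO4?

Molar solubility s = (7.1 × 10^-5 g/L) / (323.2 g/mol) = 2.20 × 10^-7 M.
PbCrO4(s) ⇌ Pb^2+(aq) + CrO4^2-(aq)
For each mole of PbCrO4 that dissolves: [Pb^2+] = s, [CrO4^2-] = s.
Ksp = [Pb^2+][CrO4^2-]
Ksp = s^2
With s = 2.20 x 10^-7: Ksp = 4.8 x 10^-14

Ksp = 4.8e-14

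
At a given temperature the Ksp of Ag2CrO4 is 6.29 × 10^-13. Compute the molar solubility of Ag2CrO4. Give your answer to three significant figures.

Ag2CrO4(s) ⇌ 2 Ag^+(aq) + CrO4^2-(aq)
Ksp = [Ag^+]^2[CrO4^2-]
With molar solubility s: [Ag^+] = 2s, [CrO4^2-] = s.
Substituting: Ksp = (2s)^2s = 4s^3
s^3 = 6.29 × 10^-13 / 4, so s = 5.40 × 10^-5 M

s ≈ 5.40e-5 M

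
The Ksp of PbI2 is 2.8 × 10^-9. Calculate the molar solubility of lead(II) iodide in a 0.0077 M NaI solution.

PbI2(s) ⇌ Pb^2+ + 2 I^-
Ksp = [Pb^2+][I^-]^2
Let s = moles of PbI2 that dissolve per litre. [Pb^2+] = s, [I^-] = 0.0077 + 2s ≈ 0.0077 (since I^- from NaI dominates).
Ksp ≈ s × (0.0077)^2
s = 4.7 × 10^-5 M
Check: 2s = 9.4 × 10^-5 ≪ 0.0077, so the approximation is valid.

4.7 × 10^-5 M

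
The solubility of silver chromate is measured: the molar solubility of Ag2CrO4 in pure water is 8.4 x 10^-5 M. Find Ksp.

Ksp ≈ 2.4 x 10^-12

Ag2CrO4(s) ⇌ 2 Ag^+(aq) + CrO4^2-(aq)
With molar solubility s: [Ag^+] = 2s, [CrO4^2-] = s.
Ksp = [Ag^+]^2[CrO4^2-]
Substituting: Ksp = (2s)^2s = 4s^3
With s = 8.4 x 10^-5: Ksp = 2.4 × 10^-12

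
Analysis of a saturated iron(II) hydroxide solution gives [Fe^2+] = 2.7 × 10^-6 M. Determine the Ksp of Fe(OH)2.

7.9 × 10^-17

Fe(OH)2(s) ⇌ Fe^2+ + 2 OH^-
Stoichiometry gives [OH^-] = (2/1)[Fe^2+] = 5.40 × 10^-6 M.
Ksp = [Fe^2+][OH^-]^2
Ksp = 2.7 × 10^-6 × (5.40 x 10^-6)^2 = 7.9 x 10^-17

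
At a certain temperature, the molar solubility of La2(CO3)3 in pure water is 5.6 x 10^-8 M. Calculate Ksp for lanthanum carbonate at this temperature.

La2(CO3)3(s) <=> 2 La^3+(aq) + 3 CO3^2-(aq)
For each mole of La2(CO3)3 that dissolves: [La^3+] = 2s, [CO3^2-] = 3s.
Ksp = [La^3+]^2[CO3^2-]^3
Ksp = (2s)^2(3s)^3 = 108s^5
With s = 5.6 x 10^-8: Ksp = 5.9 × 10^-35

Ksp = 5.9e-35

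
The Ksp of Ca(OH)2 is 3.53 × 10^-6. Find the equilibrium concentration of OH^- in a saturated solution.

0.0192 M

Ca(OH)2(s) ⇌ Ca^2+(aq) + 2 OH^-(aq)
Ksp = [Ca^2+][OH^-]^2
If s mol/L of Ca(OH)2 dissolves, [Ca^2+] = s and [OH^-] = 2s.
Ksp = s(2s)^2 = 4s^3
s = (3.53 × 10^-6 / 4)^(1/3) = 9.592 × 10^-3 M
[OH^-] = 2s = 1.92 × 10^-2 M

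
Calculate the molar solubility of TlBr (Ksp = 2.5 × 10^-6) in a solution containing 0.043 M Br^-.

5.8 × 10^-5 M

TlBr(s) ⇌ Tl^+(aq) + Br^-(aq)
Ksp = [Tl^+][Br^-]
Let s = moles of TlBr that dissolve per litre. [Tl^+] = s, [Br^-] = 0.043 + s ≈ 0.043 (since the Br^- already present dominates).
Ksp ≈ s × 0.043
s = 5.8 × 10^-5 M
Check: s = 5.8 x 10^-5 ≪ 0.043, so the approximation is valid.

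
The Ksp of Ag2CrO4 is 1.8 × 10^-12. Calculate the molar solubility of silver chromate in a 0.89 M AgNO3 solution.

Ag2CrO4(s) <=> 2 Ag^+ + CrO4^2-
Ksp = [Ag^+]^2[CrO4^2-]
If s mol/L dissolves here, [Ag^+] = 0.89 + 2s ≈ 0.89, [CrO4^2-] = s (common-ion effect: Ag^+ is already 0.89 M).
Ksp ≈ (0.89)^2 × s
s = 2.3 × 10^-12 M
Check: 2s = 4.5 × 10^-12 ≪ 0.89, so the approximation is valid.

s = 2.3 × 10^-12 M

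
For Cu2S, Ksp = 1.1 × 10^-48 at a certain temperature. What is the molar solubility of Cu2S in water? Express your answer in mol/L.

Cu2S(s) ⇌ 2 Cu^+(aq) + S^2-(aq)
Ksp = [Cu^+]^2[S^2-]
For each mole of Cu2S that dissolves: [Cu^+] = 2s, [S^2-] = s.
Substituting: Ksp = (2s)^2s = 4s^3
Solving, s = (1.1 × 10^-48/4)^(1/3) = 6.5 × 10^-17 M

6.5 × 10^-17 M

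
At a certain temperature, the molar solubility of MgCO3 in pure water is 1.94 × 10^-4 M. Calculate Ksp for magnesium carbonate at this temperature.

Ksp = 3.76 x 10^-8

MgCO3(s) ⇌ Mg^2+(aq) + CO3^2-(aq)
If s mol/L of MgCO3 dissolves, [Mg^2+] = s and [CO3^2-] = s.
Ksp = [Mg^2+][CO3^2-]
Ksp = s^2
Ksp = (1.94 × 10^-4)^2 = 3.76 × 10^-8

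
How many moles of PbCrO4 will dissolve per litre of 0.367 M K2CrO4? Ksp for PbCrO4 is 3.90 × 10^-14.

PbCrO4(s) <=> Pb^2+(aq) + CrO4^2-(aq)
Ksp = [Pb^2+][CrO4^2-]
Let s = moles of PbCrO4 that dissolve per litre. [Pb^2+] = s, [CrO4^2-] = 0.367 + s ≈ 0.367 (since CrO4^2- from K2CrO4 dominates).
Ksp ≈ s × 0.367
s = 1.06 × 10^-13 M
Check: s = 1.1 × 10^-13 ≪ 0.367, so the approximation is valid.

s ≈ 1.06e-13 M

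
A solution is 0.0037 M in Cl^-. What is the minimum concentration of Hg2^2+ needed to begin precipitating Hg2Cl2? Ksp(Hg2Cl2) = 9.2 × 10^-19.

[Hg2^2+] = 6.7 x 10^-14 M

Hg2Cl2(s) <=> Hg2^2+ + 2 Cl^-
Ksp = [Hg2^2+][Cl^-]^2
Precipitation begins when Q = Ksp. With [Cl^-] = 0.0037 M:
9.2 × 10^-19 = (0.0037)^2 × [Hg2^2+]
[Hg2^2+] = (9.2 × 10^-19 / 1.37 x 10^-5) = 6.7 × 10^-14 M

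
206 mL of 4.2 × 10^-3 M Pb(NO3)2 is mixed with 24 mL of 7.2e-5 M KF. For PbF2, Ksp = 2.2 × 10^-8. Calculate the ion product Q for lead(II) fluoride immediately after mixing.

Q = 2.1 x 10^-13

Total volume = 206 + 24 = 230 mL.
[Pb^2+] = 4.2 × 10^-3 × (206/230) = 3.76 x 10^-3 M
[F^-] = 7.2 × 10^-5 × (24/230) = 7.51 x 10^-6 M
PbF2(s) ⇌ Pb^2+ + 2 F^-, so Q = [Pb^2+][F^-]^2
Q = (3.76 x 10^-3)(7.51 x 10^-6)^2 = 2.1 x 10^-13
Q < Ksp, so no precipitate of PbF2 forms.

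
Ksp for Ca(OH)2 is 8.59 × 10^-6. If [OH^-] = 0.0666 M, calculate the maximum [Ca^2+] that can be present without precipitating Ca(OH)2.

1.94e-3 M

Ca(OH)2(s) <=> Ca^2+ + 2 OH^-
Ksp = [Ca^2+][OH^-]^2
Precipitation begins when Q = Ksp. With [OH^-] = 0.0666 M:
8.59 × 10^-6 = (0.0666)^2 × [Ca^2+]
[Ca^2+] = (8.59 × 10^-6 / 4.436 × 10^-3) = 1.94 × 10^-3 M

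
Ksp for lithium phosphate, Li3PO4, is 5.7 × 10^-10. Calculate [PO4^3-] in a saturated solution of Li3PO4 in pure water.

[PO4^3-] ≈ 2.1e-3 M

Li3PO4(s) <=> 3 Li^+(aq) + PO4^3-(aq)
Ksp = [Li^+]^3[PO4^3-]
If s mol/L of Li3PO4 dissolves, [Li^+] = 3s and [PO4^3-] = s.
Ksp = (3s)^3s = 27s^4
Solving, s = (5.7 × 10^-10/27)^(1/4) = 2.14 × 10^-3 M
[PO4^3-] = s = 2.1 x 10^-3 M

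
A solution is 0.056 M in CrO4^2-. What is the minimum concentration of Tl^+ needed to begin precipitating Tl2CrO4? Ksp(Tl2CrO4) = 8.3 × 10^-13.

Tl2CrO4(s) ⇌ 2 Tl^+ + CrO4^2-
Ksp = [Tl^+]^2[CrO4^2-]
Precipitation begins when Q = Ksp. With [CrO4^2-] = 0.056 M:
8.3 × 10^-13 = (0.056) × [Tl^+]^2
[Tl^+] = (8.3 × 10^-13 / 5.6 x 10^-2)^(1/2) = 3.8 × 10^-6 M

3.8 x 10^-6 M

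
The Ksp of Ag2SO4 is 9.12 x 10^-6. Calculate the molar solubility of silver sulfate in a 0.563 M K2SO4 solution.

s = 2.01 x 10^-3 M

Ag2SO4(s) <=> 2 Ag^+ + SO4^2-
Ksp = [Ag^+]^2[SO4^2-]
Let s be the molar solubility in this solution. [Ag^+] = 2s, [SO4^2-] = 0.563 + s ≈ 0.563 (Ksp is small, so little additional dissolves).
Ksp ≈ (2s)^2 × 0.563
s = 2.01 x 10^-3 M
Check: s = 2.0 × 10^-3 ≪ 0.563, so the approximation is valid.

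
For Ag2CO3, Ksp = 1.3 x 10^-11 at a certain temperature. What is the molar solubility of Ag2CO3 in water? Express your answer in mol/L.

Ag2CO3(s) ⇌ 2 Ag^+ + CO3^2-
Ksp = [Ag^+]^2[CO3^2-]
For each mole of Ag2CO3 that dissolves: [Ag^+] = 2s, [CO3^2-] = s.
Ksp = (2s)^2s = 4s^3
s = (1.3 x 10^-11 / 4)^(1/3) = 1.5 × 10^-4 M

1.5 × 10^-4 M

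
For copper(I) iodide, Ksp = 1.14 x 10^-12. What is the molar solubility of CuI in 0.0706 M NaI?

CuI(s) ⇌ Cu^+(aq) + I^-(aq)
Ksp = [Cu^+][I^-]
If s mol/L dissolves here, [Cu^+] = s, [I^-] = 0.0706 + s ≈ 0.0706 (since I^- from NaI dominates).
Ksp ≈ s × 0.0706
s = 1.61 × 10^-11 M
Check: s = 1.6 × 10^-11 ≪ 0.0706, so the approximation is valid.

s ≈ 1.61e-11 M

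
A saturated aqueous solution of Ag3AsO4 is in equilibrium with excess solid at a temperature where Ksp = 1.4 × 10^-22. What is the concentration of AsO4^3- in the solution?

Ag3AsO4(s) ⇌ 3 Ag^+ + AsO4^3-
Ksp = [Ag^+]^3[AsO4^3-]
Let s = molar solubility. Then [Ag^+] = 3s and [AsO4^3-] = s.
So Ksp = (3s)^3 × s = 27s^4
Solving, s = (1.4 × 10^-22/27)^(1/4) = 1.51 × 10^-6 M
[AsO4^3-] = s = 1.5 × 10^-6 M

1.5e-6 M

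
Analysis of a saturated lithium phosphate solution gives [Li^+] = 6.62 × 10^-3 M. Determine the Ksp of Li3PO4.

Li3PO4(s) ⇌ 3 Li^+ + PO4^3-
Stoichiometry gives [PO4^3-] = (1/3)[Li^+] = 2.207 × 10^-3 M.
Ksp = [Li^+]^3[PO4^3-]
Ksp = (6.62 × 10^-3)^3 × 2.207 × 10^-3 = 6.40 x 10^-10

Ksp ≈ 6.40 × 10^-10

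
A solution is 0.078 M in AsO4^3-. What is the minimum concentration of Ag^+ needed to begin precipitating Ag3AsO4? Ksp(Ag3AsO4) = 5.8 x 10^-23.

[Ag^+] ≈ 9.1e-8 M

Ag3AsO4(s) <=> 3 Ag^+(aq) + AsO4^3-(aq)
Ksp = [Ag^+]^3[AsO4^3-]
Precipitation begins when Q = Ksp. With [AsO4^3-] = 0.078 M:
5.8 x 10^-23 = (0.078) × [Ag^+]^3
[Ag^+] = (5.8 x 10^-23 / 7.8 x 10^-2)^(1/3) = 9.1 × 10^-8 M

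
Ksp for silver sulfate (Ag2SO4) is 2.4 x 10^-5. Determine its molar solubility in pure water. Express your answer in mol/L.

Ag2SO4(s) <=> 2 Ag^+(aq) + SO4^2-(aq)
Ksp = [Ag^+]^2[SO4^2-]
Let s = molar solubility. Then [Ag^+] = 2s and [SO4^2-] = s.
So Ksp = (2s)^2 × s = 4s^3
Solving, s = (2.4 x 10^-5/4)^(1/3) = 1.8 × 10^-2 M

1.8 × 10^-2 M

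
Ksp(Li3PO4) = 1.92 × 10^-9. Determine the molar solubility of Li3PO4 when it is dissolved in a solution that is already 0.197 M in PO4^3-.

s = 7.12 × 10^-4 M

Li3PO4(s) <=> 3 Li^+(aq) + PO4^3-(aq)
Ksp = [Li^+]^3[PO4^3-]
Let s be the molar solubility in this solution. [Li^+] = 3s, [PO4^3-] = 0.197 + s ≈ 0.197 (common-ion effect: PO4^3- is already 0.197 M).
Ksp ≈ (3s)^3 × 0.197
s = 7.12 x 10^-4 M
Check: s = 7.1 x 10^-4 ≪ 0.197, so the approximation is valid.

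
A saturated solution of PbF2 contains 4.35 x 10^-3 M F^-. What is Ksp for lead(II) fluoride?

Ksp ≈ 4.12e-8

PbF2(s) ⇌ Pb^2+(aq) + 2 F^-(aq)
Stoichiometry gives [Pb^2+] = (1/2)[F^-] = 2.175 × 10^-3 M.
Ksp = [Pb^2+][F^-]^2
Ksp = 2.175 × 10^-3 × (4.35 × 10^-3)^2 = 4.12 x 10^-8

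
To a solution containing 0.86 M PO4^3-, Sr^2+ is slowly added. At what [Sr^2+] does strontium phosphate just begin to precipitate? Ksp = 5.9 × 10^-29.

Sr3(PO4)2(s) ⇌ 3 Sr^2+(aq) + 2 PO4^3-(aq)
Ksp = [Sr^2+]^3[PO4^3-]^2
Precipitation begins when Q = Ksp. With [PO4^3-] = 0.86 M:
5.9 × 10^-29 = (0.86)^2 × [Sr^2+]^3
[Sr^2+] = (5.9 × 10^-29 / 7.40 × 10^-1)^(1/3) = 4.3 x 10^-10 M

4.3 x 10^-10 M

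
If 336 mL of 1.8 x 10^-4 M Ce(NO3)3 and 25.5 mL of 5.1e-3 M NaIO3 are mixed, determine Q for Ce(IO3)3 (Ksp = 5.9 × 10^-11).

Q = 7.8 × 10^-15

Total volume = 336 + 25.5 = 361.5 mL.
[Ce^3+] = 1.8 × 10^-4 × (336/361.5) = 1.67 x 10^-4 M
[IO3^-] = 5.1 × 10^-3 × (25.5/361.5) = 3.60 x 10^-4 M
Ce(IO3)3(s) ⇌ Ce^3+(aq) + 3 IO3^-(aq), so Q = [Ce^3+][IO3^-]^3
Q = (1.67 × 10^-4)(3.60 × 10^-4)^3 = 7.8 × 10^-15
Q < Ksp, so no precipitate of Ce(IO3)3 forms.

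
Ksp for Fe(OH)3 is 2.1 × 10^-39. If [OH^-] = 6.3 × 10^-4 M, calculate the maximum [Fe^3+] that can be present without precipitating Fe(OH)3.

[Fe^3+] = 8.4e-30 M

Fe(OH)3(s) ⇌ Fe^3+(aq) + 3 OH^-(aq)
Ksp = [Fe^3+][OH^-]^3
Precipitation begins when Q = Ksp. With [OH^-] = 6.3 × 10^-4 M:
2.1 × 10^-39 = (6.3 × 10^-4)^3 × [Fe^3+]
[Fe^3+] = (2.1 × 10^-39 / 2.50 x 10^-10) = 8.4 × 10^-30 M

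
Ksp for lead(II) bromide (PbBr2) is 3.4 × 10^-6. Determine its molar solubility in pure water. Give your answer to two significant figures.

s ≈ 9.5e-3 M

PbBr2(s) ⇌ Pb^2+(aq) + 2 Br^-(aq)
Ksp = [Pb^2+][Br^-]^2
Let s = molar solubility. Then [Pb^2+] = s and [Br^-] = 2s.
Ksp = s(2s)^2 = 4s^3
s^3 = 3.4 × 10^-6 / 4, so s = 9.5 x 10^-3 M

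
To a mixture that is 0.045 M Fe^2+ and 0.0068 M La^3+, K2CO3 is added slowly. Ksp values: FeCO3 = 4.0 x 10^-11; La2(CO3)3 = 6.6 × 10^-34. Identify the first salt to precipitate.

La2(CO3)3

Each salt begins to precipitate when Q = Ksp, i.e. when [CO3^2-] reaches its threshold.
For FeCO3: 4.0 x 10^-11 = 0.045 × [CO3^2-]  ⇒  [CO3^2-] = 8.9 × 10^-10 M.
For La2(CO3)3: 6.6 × 10^-34 = (0.0068)^2 × [CO3^2-]^3  ⇒  [CO3^2-] = 2.4 x 10^-10 M.
The salt with the lower threshold [CO3^2-] precipitates first: La2(CO3)3.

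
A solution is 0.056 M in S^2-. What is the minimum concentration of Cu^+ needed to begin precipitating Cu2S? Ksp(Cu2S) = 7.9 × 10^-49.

[Cu^+] ≈ 3.8 × 10^-24 M

Cu2S(s) <=> 2 Cu^+ + S^2-
Ksp = [Cu^+]^2[S^2-]
Precipitation begins when Q = Ksp. With [S^2-] = 0.056 M:
7.9 × 10^-49 = (0.056) × [Cu^+]^2
[Cu^+] = (7.9 × 10^-49 / 5.6 x 10^-2)^(1/2) = 3.8 × 10^-24 M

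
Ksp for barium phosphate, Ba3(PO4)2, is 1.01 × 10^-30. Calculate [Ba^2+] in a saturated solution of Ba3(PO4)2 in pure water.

1.18 x 10^-6 M

Ba3(PO4)2(s) ⇌ 3 Ba^2+ + 2 PO4^3-
Ksp = [Ba^2+]^3[PO4^3-]^2
With molar solubility s: [Ba^2+] = 3s, [PO4^3-] = 2s.
So Ksp = (3s)^3 × (2s)^2 = 108s^5
Solving, s = (1.01 × 10^-30/108)^(1/5) = 3.928 × 10^-7 M
[Ba^2+] = 3s = 1.18 × 10^-6 M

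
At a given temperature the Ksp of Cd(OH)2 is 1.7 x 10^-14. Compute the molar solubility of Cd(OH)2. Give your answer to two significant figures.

Cd(OH)2(s) <=> Cd^2+ + 2 OH^-
Ksp = [Cd^2+][OH^-]^2
Let s = molar solubility. Then [Cd^2+] = s and [OH^-] = 2s.
Substituting: Ksp = s(2s)^2 = 4s^3
Solving, s = (1.7 x 10^-14/4)^(1/3) = 1.6 × 10^-5 M

s = 1.6e-5 M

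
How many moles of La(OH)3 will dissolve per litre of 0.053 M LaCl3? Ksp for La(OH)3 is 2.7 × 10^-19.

5.7e-7 M

La(OH)3(s) <=> La^3+(aq) + 3 OH^-(aq)
Ksp = [La^3+][OH^-]^3
Let s be the molar solubility in this solution. [La^3+] = 0.053 + s ≈ 0.053, [OH^-] = 3s (Ksp is small, so little additional dissolves).
Ksp ≈ 0.053 × (3s)^3
s = 5.7 × 10^-7 M
Check: s = 5.7 × 10^-7 ≪ 0.053, so the approximation is valid.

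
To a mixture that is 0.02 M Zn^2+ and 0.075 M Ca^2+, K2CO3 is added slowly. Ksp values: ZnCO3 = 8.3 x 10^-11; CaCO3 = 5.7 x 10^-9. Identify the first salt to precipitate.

ZnCO3

Each salt begins to precipitate when Q = Ksp, i.e. when [CO3^2-] reaches its threshold.
For ZnCO3: 8.3 x 10^-11 = 0.02 × [CO3^2-]  ⇒  [CO3^2-] = 4.2 × 10^-9 M.
For CaCO3: 5.7 x 10^-9 = 0.075 × [CO3^2-]  ⇒  [CO3^2-] = 7.6 x 10^-8 M.
The salt with the lower threshold [CO3^2-] precipitates first: ZnCO3.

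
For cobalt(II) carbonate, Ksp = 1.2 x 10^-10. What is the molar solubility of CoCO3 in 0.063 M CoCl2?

1.9e-9 M

CoCO3(s) <=> Co^2+(aq) + CO3^2-(aq)
Ksp = [Co^2+][CO3^2-]
Let s = moles of CoCO3 that dissolve per litre. [Co^2+] = 0.063 + s ≈ 0.063, [CO3^2-] = s (since Co^2+ from CoCl2 dominates).
Ksp ≈ 0.063 × s
s = 1.9 × 10^-9 M
Check: s = 1.9 × 10^-9 ≪ 0.063, so the approximation is valid.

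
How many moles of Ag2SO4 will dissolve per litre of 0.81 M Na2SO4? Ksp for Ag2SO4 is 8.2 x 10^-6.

Ag2SO4(s) ⇌ 2 Ag^+(aq) + SO4^2-(aq)
Ksp = [Ag^+]^2[SO4^2-]
Let s = moles of Ag2SO4 that dissolve per litre. [Ag^+] = 2s, [SO4^2-] = 0.81 + s ≈ 0.81 (since SO4^2- from Na2SO4 dominates).
Ksp ≈ (2s)^2 × 0.81
s = 1.6 x 10^-3 M
Check: s = 1.6 × 10^-3 ≪ 0.81, so the approximation is valid.

s ≈ 1.6e-3 M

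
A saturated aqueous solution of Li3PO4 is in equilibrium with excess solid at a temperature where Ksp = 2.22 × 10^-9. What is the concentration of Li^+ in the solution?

Li3PO4(s) <=> 3 Li^+ + PO4^3-
Ksp = [Li^+]^3[PO4^3-]
Let s = molar solubility. Then [Li^+] = 3s and [PO4^3-] = s.
So Ksp = (3s)^3 × s = 27s^4
s^4 = 2.22 × 10^-9 / 27, so s = 3.011 × 10^-3 M
[Li^+] = 3s = 9.03 × 10^-3 M

[Li^+] = 9.03 x 10^-3 M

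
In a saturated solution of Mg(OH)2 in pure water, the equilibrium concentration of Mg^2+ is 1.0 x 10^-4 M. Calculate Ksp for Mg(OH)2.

4.0e-12

Mg(OH)2(s) <=> Mg^2+(aq) + 2 OH^-(aq)
Stoichiometry gives [OH^-] = (2/1)[Mg^2+] = 2.00 × 10^-4 M.
Ksp = [Mg^2+][OH^-]^2
Ksp = 1.0 × 10^-4 × (2.00 x 10^-4)^2 = 4.0 × 10^-12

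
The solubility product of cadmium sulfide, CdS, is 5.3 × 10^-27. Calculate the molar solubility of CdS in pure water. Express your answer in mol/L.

s = 7.3 x 10^-14 M

CdS(s) <=> Cd^2+(aq) + S^2-(aq)
Ksp = [Cd^2+][S^2-]
With molar solubility s: [Cd^2+] = s, [S^2-] = s.
Ksp = s^2
s = √(5.3 × 10^-27) = 7.3 × 10^-14 M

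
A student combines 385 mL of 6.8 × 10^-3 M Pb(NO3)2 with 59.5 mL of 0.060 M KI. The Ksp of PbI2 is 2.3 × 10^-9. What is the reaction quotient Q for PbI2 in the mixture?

Total volume = 385 + 59.5 = 444.5 mL.
[Pb^2+] = 6.8 × 10^-3 × (385/444.5) = 5.89 x 10^-3 M
[I^-] = 6.0 × 10^-2 × (59.5/444.5) = 8.03 × 10^-3 M
PbI2(s) <=> Pb^2+ + 2 I^-, so Q = [Pb^2+][I^-]^2
Q = (5.89 × 10^-3)(8.03 × 10^-3)^2 = 3.8 × 10^-7
Q > Ksp, so PbI2 will precipitate.

Q = 3.8 x 10^-7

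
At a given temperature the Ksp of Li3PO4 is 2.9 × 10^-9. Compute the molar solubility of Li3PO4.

Li3PO4(s) ⇌ 3 Li^+(aq) + PO4^3-(aq)
Ksp = [Li^+]^3[PO4^3-]
Let s = molar solubility. Then [Li^+] = 3s and [PO4^3-] = s.
So Ksp = (3s)^3 × s = 27s^4
Solving, s = (2.9 × 10^-9/27)^(1/4) = 3.2 × 10^-3 M

3.2 x 10^-3 M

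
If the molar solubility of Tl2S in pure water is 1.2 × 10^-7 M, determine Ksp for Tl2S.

Tl2S(s) <=> 2 Tl^+(aq) + S^2-(aq)
With molar solubility s: [Tl^+] = 2s, [S^2-] = s.
Ksp = [Tl^+]^2[S^2-]
So Ksp = (2s)^2 × s = 4s^3
Ksp = 4 × (1.2 x 10^-7)^3 = 6.9 × 10^-21

Ksp ≈ 6.9e-21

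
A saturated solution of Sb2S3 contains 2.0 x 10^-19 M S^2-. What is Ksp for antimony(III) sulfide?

Sb2S3(s) ⇌ 2 Sb^3+(aq) + 3 S^2-(aq)
Stoichiometry gives [Sb^3+] = (2/3)[S^2-] = 1.33 x 10^-19 M.
Ksp = [Sb^3+]^2[S^2-]^3
Ksp = (1.33 × 10^-19)^2 × (2.0 × 10^-19)^3 = 1.4 × 10^-94

Ksp ≈ 1.4 × 10^-94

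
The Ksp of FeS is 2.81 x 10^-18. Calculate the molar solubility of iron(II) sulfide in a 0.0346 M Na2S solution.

FeS(s) ⇌ Fe^2+(aq) + S^2-(aq)
Ksp = [Fe^2+][S^2-]
Let s be the molar solubility in this solution. [Fe^2+] = s, [S^2-] = 0.0346 + s ≈ 0.0346 (Ksp is small, so little additional dissolves).
Ksp ≈ s × 0.0346
s = 8.12 x 10^-17 M
Check: s = 8.1 × 10^-17 ≪ 0.0346, so the approximation is valid.

8.12 × 10^-17 M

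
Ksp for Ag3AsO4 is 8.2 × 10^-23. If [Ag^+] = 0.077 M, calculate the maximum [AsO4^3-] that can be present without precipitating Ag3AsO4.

[AsO4^3-] = 1.8e-19 M

Ag3AsO4(s) <=> 3 Ag^+(aq) + AsO4^3-(aq)
Ksp = [Ag^+]^3[AsO4^3-]
Precipitation begins when Q = Ksp. With [Ag^+] = 0.077 M:
8.2 × 10^-23 = (0.077)^3 × [AsO4^3-]
[AsO4^3-] = (8.2 × 10^-23 / 4.57 x 10^-4) = 1.8 x 10^-19 M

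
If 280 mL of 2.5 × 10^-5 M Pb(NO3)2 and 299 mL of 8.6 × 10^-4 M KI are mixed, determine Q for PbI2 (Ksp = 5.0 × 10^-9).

Total volume = 280 + 299 = 579 mL.
[Pb^2+] = 2.5 x 10^-5 × (280/579) = 1.21 × 10^-5 M
[I^-] = 8.6 × 10^-4 × (299/579) = 4.44 × 10^-4 M
PbI2(s) <=> Pb^2+(aq) + 2 I^-(aq), so Q = [Pb^2+][I^-]^2
Q = (1.21 x 10^-5)(4.44 x 10^-4)^2 = 2.4 x 10^-12
Q < Ksp, so no precipitate of PbI2 forms.

Q ≈ 2.4 × 10^-12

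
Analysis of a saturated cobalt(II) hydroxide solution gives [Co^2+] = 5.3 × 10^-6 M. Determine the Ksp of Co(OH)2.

Co(OH)2(s) <=> Co^2+ + 2 OH^-
Stoichiometry gives [OH^-] = (2/1)[Co^2+] = 1.06 x 10^-5 M.
Ksp = [Co^2+][OH^-]^2
Ksp = 5.3 × 10^-6 × (1.06 × 10^-5)^2 = 6.0 x 10^-16

6.0 x 10^-16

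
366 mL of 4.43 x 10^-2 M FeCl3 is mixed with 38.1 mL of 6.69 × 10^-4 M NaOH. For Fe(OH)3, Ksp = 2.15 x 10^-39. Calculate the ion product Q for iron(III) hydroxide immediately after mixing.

1.01 x 10^-14

Total volume = 366 + 38.1 = 404.1 mL.
[Fe^3+] = 4.43 x 10^-2 × (366/404.1) = 4.012 × 10^-2 M
[OH^-] = 6.69 × 10^-4 × (38.1/404.1) = 6.308 × 10^-5 M
Fe(OH)3(s) ⇌ Fe^3+ + 3 OH^-, so Q = [Fe^3+][OH^-]^3
Q = (4.012 x 10^-2)(6.308 × 10^-5)^3 = 1.01 × 10^-14
Q > Ksp, so Fe(OH)3 will precipitate.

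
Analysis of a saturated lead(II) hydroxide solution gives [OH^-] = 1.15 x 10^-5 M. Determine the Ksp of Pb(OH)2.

Pb(OH)2(s) <=> Pb^2+(aq) + 2 OH^-(aq)
Stoichiometry gives [Pb^2+] = (1/2)[OH^-] = 5.750 × 10^-6 M.
Ksp = [Pb^2+][OH^-]^2
Ksp = 5.750 x 10^-6 × (1.15 × 10^-5)^2 = 7.60 × 10^-16

7.60 × 10^-16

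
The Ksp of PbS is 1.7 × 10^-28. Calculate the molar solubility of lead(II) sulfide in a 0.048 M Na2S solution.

s = 3.5e-27 M

PbS(s) ⇌ Pb^2+ + S^2-
Ksp = [Pb^2+][S^2-]
Let s be the molar solubility in this solution. [Pb^2+] = s, [S^2-] = 0.048 + s ≈ 0.048 (Ksp is small, so little additional dissolves).
Ksp ≈ s × 0.048
s = 3.5 x 10^-27 M
Check: s = 3.5 x 10^-27 ≪ 0.048, so the approximation is valid.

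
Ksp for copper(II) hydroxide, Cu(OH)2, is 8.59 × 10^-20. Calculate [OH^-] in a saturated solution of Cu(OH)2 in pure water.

Cu(OH)2(s) ⇌ Cu^2+ + 2 OH^-
Ksp = [Cu^2+][OH^-]^2
For each mole of Cu(OH)2 that dissolves: [Cu^2+] = s, [OH^-] = 2s.
Ksp = s(2s)^2 = 4s^3
Solving, s = (8.59 × 10^-20/4)^(1/3) = 2.780 × 10^-7 M
[OH^-] = 2s = 5.56 x 10^-7 M

5.56 × 10^-7 M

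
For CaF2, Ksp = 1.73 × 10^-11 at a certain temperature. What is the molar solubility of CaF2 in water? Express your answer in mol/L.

CaF2(s) ⇌ Ca^2+(aq) + 2 F^-(aq)
Ksp = [Ca^2+][F^-]^2
If s mol/L of CaF2 dissolves, [Ca^2+] = s and [F^-] = 2s.
Substituting: Ksp = s(2s)^2 = 4s^3
s^3 = 1.73 × 10^-11 / 4, so s = 1.63 × 10^-4 M

1.63e-4 M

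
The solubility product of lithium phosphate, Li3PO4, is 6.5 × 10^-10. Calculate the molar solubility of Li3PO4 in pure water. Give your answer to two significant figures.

s = 2.2 × 10^-3 M

Li3PO4(s) ⇌ 3 Li^+(aq) + PO4^3-(aq)
Ksp = [Li^+]^3[PO4^3-]
With molar solubility s: [Li^+] = 3s, [PO4^3-] = s.
Substituting: Ksp = (3s)^3s = 27s^4
s^4 = 6.5 × 10^-10 / 27, so s = 2.2 × 10^-3 M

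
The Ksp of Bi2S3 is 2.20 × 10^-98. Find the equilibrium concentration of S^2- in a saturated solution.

Bi2S3(s) <=> 2 Bi^3+ + 3 S^2-
Ksp = [Bi^3+]^2[S^2-]^3
Let s = molar solubility. Then [Bi^3+] = 2s and [S^2-] = 3s.
Substituting: Ksp = (2s)^2(3s)^3 = 108s^5
s^5 = 2.20 × 10^-98 / 108, so s = 1.153 x 10^-20 M
[S^2-] = 3s = 3.46 × 10^-20 M

[S^2-] ≈ 3.46 × 10^-20 M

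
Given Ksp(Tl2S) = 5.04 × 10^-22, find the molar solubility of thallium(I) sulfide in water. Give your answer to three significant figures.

s ≈ 5.01 × 10^-8 M

Tl2S(s) <=> 2 Tl^+ + S^2-
Ksp = [Tl^+]^2[S^2-]
With molar solubility s: [Tl^+] = 2s, [S^2-] = s.
Substituting: Ksp = (2s)^2s = 4s^3
s = (5.04 × 10^-22 / 4)^(1/3) = 5.01 × 10^-8 M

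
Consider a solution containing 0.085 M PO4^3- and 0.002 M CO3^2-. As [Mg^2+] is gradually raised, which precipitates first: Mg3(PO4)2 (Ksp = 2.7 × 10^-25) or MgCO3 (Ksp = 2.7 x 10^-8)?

Precipitation of each salt starts when its ion product equals its Ksp.
For Mg3(PO4)2: 2.7 × 10^-25 = (0.085)^2 × [Mg^2+]^3  ⇒  [Mg^2+] = 3.3 × 10^-8 M.
For MgCO3: 2.7 x 10^-8 = 0.002 × [Mg^2+]  ⇒  [Mg^2+] = 1.4 × 10^-5 M.
The salt with the lower threshold [Mg^2+] precipitates first: Mg3(PO4)2.

Mg3(PO4)2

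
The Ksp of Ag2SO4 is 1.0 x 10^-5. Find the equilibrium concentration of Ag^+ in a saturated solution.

Ag2SO4(s) <=> 2 Ag^+ + SO4^2-
Ksp = [Ag^+]^2[SO4^2-]
If s mol/L of Ag2SO4 dissolves, [Ag^+] = 2s and [SO4^2-] = s.
Substituting: Ksp = (2s)^2s = 4s^3
s^3 = 1.0 x 10^-5 / 4, so s = 1.36 × 10^-2 M
[Ag^+] = 2s = 2.7 x 10^-2 M

[Ag^+] = 0.027 M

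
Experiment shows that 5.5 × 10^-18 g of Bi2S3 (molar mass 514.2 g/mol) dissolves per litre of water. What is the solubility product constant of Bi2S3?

Ksp = 1.5 x 10^-98

Molar solubility s = (5.5 × 10^-18 g/L) / (514.2 g/mol) = 1.07 × 10^-20 M.
Bi2S3(s) ⇌ 2 Bi^3+ + 3 S^2-
Let s = molar solubility. Then [Bi^3+] = 2s and [S^2-] = 3s.
Ksp = [Bi^3+]^2[S^2-]^3
Substituting: Ksp = (2s)^2(3s)^3 = 108s^5
With s = 1.07 x 10^-20: Ksp = 1.5 x 10^-98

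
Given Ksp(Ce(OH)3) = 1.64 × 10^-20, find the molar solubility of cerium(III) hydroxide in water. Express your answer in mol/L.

Ce(OH)3(s) ⇌ Ce^3+ + 3 OH^-
Ksp = [Ce^3+][OH^-]^3
With molar solubility s: [Ce^3+] = s, [OH^-] = 3s.
Ksp = s(3s)^3 = 27s^4
s^4 = 1.64 × 10^-20 / 27, so s = 4.96 x 10^-6 M

4.96 × 10^-6 M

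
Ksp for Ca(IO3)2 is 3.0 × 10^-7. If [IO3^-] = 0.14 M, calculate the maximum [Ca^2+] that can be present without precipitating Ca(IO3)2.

Ca(IO3)2(s) <=> Ca^2+ + 2 IO3^-
Ksp = [Ca^2+][IO3^-]^2
Precipitation begins when Q = Ksp. With [IO3^-] = 0.14 M:
3.0 × 10^-7 = (0.14)^2 × [Ca^2+]
[Ca^2+] = (3.0 × 10^-7 / 1.96 × 10^-2) = 1.5 × 10^-5 M

[Ca^2+] ≈ 1.5e-5 M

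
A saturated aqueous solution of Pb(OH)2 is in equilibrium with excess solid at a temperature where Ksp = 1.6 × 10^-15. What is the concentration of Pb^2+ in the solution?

Pb(OH)2(s) ⇌ Pb^2+(aq) + 2 OH^-(aq)
Ksp = [Pb^2+][OH^-]^2
For each mole of Pb(OH)2 that dissolves: [Pb^2+] = s, [OH^-] = 2s.
So Ksp = s × (2s)^2 = 4s^3
Solving, s = (1.6 × 10^-15/4)^(1/3) = 7.37 x 10^-6 M
[Pb^2+] = s = 7.4 × 10^-6 M

7.4 × 10^-6 M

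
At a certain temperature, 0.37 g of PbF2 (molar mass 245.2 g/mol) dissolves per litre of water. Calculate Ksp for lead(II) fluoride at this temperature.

Molar solubility s = (3.7 × 10^-1 g/L) / (245.2 g/mol) = 1.51 × 10^-3 M.
PbF2(s) <=> Pb^2+(aq) + 2 F^-(aq)
Let s = molar solubility. Then [Pb^2+] = s and [F^-] = 2s.
Ksp = [Pb^2+][F^-]^2
So Ksp = s × (2s)^2 = 4s^3
Ksp = 4 × (1.51 x 10^-3)^3 = 1.4 × 10^-8

1.4e-8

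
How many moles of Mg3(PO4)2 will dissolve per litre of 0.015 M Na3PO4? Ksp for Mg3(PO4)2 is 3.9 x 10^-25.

s = 4.0 × 10^-8 M

Mg3(PO4)2(s) ⇌ 3 Mg^2+(aq) + 2 PO4^3-(aq)
Ksp = [Mg^2+]^3[PO4^3-]^2
Let s = moles of Mg3(PO4)2 that dissolve per litre. [Mg^2+] = 3s, [PO4^3-] = 0.015 + 2s ≈ 0.015 (Ksp is small, so little additional dissolves).
Ksp ≈ (3s)^3 × (0.015)^2
s = 4.0 x 10^-8 M
Check: 2s = 8.0 x 10^-8 ≪ 0.015, so the approximation is valid.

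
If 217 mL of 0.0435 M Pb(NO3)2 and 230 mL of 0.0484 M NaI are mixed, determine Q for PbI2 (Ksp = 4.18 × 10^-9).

Total volume = 217 + 230 = 447 mL.
[Pb^2+] = 4.35 × 10^-2 × (217/447) = 2.112 × 10^-2 M
[I^-] = 4.84 × 10^-2 × (230/447) = 2.490 × 10^-2 M
PbI2(s) ⇌ Pb^2+(aq) + 2 I^-(aq), so Q = [Pb^2+][I^-]^2
Q = (2.112 × 10^-2)(2.490 × 10^-2)^2 = 1.31 x 10^-5
Q > Ksp, so PbI2 will precipitate.

Q ≈ 1.31e-5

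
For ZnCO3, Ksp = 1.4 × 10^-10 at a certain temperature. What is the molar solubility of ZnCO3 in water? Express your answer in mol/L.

ZnCO3(s) <=> Zn^2+(aq) + CO3^2-(aq)
Ksp = [Zn^2+][CO3^2-]
If s mol/L of ZnCO3 dissolves, [Zn^2+] = s and [CO3^2-] = s.
Ksp = s × s = s^2
s = √(1.4 × 10^-10) = 1.2 × 10^-5 M

1.2 x 10^-5 M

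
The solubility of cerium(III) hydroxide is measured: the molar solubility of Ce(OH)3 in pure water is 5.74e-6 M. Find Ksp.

2.93 × 10^-20

Ce(OH)3(s) ⇌ Ce^3+ + 3 OH^-
Let s = molar solubility. Then [Ce^3+] = s and [OH^-] = 3s.
Ksp = [Ce^3+][OH^-]^3
So Ksp = s × (3s)^3 = 27s^4
Ksp = 27 × (5.74 x 10^-6)^4 = 2.93 × 10^-20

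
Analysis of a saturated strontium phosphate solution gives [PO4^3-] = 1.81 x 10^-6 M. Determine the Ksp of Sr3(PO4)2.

Sr3(PO4)2(s) ⇌ 3 Sr^2+ + 2 PO4^3-
Stoichiometry gives [Sr^2+] = (3/2)[PO4^3-] = 2.715 × 10^-6 M.
Ksp = [Sr^2+]^3[PO4^3-]^2
Ksp = (2.715 × 10^-6)^3 × (1.81 x 10^-6)^2 = 6.56 × 10^-29

Ksp = 6.56 × 10^-29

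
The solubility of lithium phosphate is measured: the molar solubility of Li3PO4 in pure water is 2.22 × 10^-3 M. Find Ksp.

Li3PO4(s) ⇌ 3 Li^+(aq) + PO4^3-(aq)
With molar solubility s: [Li^+] = 3s, [PO4^3-] = s.
Ksp = [Li^+]^3[PO4^3-]
Ksp = (3s)^3s = 27s^4
Ksp = 27 × (2.22 x 10^-3)^4 = 6.56 × 10^-10

Ksp ≈ 6.56e-10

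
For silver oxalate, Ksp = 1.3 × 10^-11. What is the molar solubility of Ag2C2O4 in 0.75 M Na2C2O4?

Ag2C2O4(s) ⇌ 2 Ag^+ + C2O4^2-
Ksp = [Ag^+]^2[C2O4^2-]
Let s = moles of Ag2C2O4 that dissolve per litre. [Ag^+] = 2s, [C2O4^2-] = 0.75 + s ≈ 0.75 (Ksp is small, so little additional dissolves).
Ksp ≈ (2s)^2 × 0.75
s = 2.1 x 10^-6 M
Check: s = 2.1 × 10^-6 ≪ 0.75, so the approximation is valid.

s ≈ 2.1 x 10^-6 M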